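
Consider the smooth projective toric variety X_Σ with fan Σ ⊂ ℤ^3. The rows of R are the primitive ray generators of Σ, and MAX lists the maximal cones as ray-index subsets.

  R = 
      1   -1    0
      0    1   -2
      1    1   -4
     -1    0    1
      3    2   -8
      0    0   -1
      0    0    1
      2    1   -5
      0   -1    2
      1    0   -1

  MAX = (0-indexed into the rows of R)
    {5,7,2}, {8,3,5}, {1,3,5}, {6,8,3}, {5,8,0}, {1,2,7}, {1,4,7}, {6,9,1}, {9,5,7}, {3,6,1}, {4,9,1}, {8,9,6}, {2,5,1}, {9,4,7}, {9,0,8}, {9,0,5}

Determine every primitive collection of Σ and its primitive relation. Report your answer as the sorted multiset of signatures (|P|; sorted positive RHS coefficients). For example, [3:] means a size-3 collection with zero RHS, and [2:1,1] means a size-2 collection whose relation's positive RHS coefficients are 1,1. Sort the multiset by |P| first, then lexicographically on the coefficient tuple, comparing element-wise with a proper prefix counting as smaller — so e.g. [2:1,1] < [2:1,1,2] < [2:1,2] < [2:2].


Σ has 25 primitive collections:

  P = {1,8}:  v_{1} + v_{8} = 0  ⇒ sig = [2:]
  P = {3,9}:  v_{3} + v_{9} = 0  ⇒ sig = [2:]
  P = {5,6}:  v_{5} + v_{6} = 0  ⇒ sig = [2:]
  P = {2,9}:  v_{2} + v_{9} = v_{7}  ⇒ sig = [2:1]
  P = {3,7}:  v_{3} + v_{7} = v_{2}  ⇒ sig = [2:1]
  P = {0,1}:  v_{0} + v_{1} = v_{5} + v_{9}  ⇒ sig = [2:1,1]
  P = {0,3}:  v_{0} + v_{3} = v_{5} + v_{8}  ⇒ sig = [2:1,1]
  P = {0,6}:  v_{0} + v_{6} = v_{8} + v_{9}  ⇒ sig = [2:1,1]
  P = {2,3}:  v_{2} + v_{3} = v_{1} + v_{5}  ⇒ sig = [2:1,1]
  P = {2,6}:  v_{2} + v_{6} = v_{1} + v_{9}  ⇒ sig = [2:1,1]
  P = {2,8}:  v_{2} + v_{8} = v_{5} + v_{9}  ⇒ sig = [2:1,1]
  P = {3,4}:  v_{3} + v_{4} = v_{1} + v_{7}  ⇒ sig = [2:1,1]
  P = {4,5}:  v_{4} + v_{5} = v_{2} + v_{7}  ⇒ sig = [2:1,1]
  P = {4,8}:  v_{4} + v_{8} = v_{7} + v_{9}  ⇒ sig = [2:1,1]
  P = {0,4}:  v_{0} + v_{4} = v_{5} + v_{7} + 2·v_{9}  ⇒ sig = [2:1,1,2]
  P = {2,4}:  v_{2} + v_{4} = v_{1} + 2·v_{7}  ⇒ sig = [2:1,2]
  P = {6,7}:  v_{6} + v_{7} = v_{1} + 2·v_{9}  ⇒ sig = [2:1,2]
  P = {7,8}:  v_{7} + v_{8} = v_{5} + 2·v_{9}  ⇒ sig = [2:1,2]
  P = {0,2}:  v_{0} + v_{2} = 2·v_{5} + 2·v_{9}  ⇒ sig = [2:2,2]
  P = {0,7}:  v_{0} + v_{7} = 2·v_{5} + 3·v_{9}  ⇒ sig = [2:2,3]
  P = {4,6}:  v_{4} + v_{6} = 2·v_{1} + 3·v_{9}  ⇒ sig = [2:2,3]
  P = {1,5,9}:  v_{1} + v_{5} + v_{9} = v_{2}  ⇒ sig = [3:1]
  P = {1,7,9}:  v_{1} + v_{7} + v_{9} = v_{4}  ⇒ sig = [3:1]
  P = {5,8,9}:  v_{5} + v_{8} + v_{9} = v_{0}  ⇒ sig = [3:1]
  P = {1,5,7}:  v_{1} + v_{5} + v_{7} = 2·v_{2}  ⇒ sig = [3:2]

so the primitive-relation signature multiset is
    |P|=2: 21 collections, coeffs (), (), (), (1), (1), (1,1), (1,1), (1,1), (1,1), (1,1), (1,1), (1,1), (1,1), (1,1), (1,1,2), (1,2), (1,2), (1,2), (2,2), (2,3), (2,3)
    |P|=3: 4 collections, coeffs (1), (1), (1), (2)


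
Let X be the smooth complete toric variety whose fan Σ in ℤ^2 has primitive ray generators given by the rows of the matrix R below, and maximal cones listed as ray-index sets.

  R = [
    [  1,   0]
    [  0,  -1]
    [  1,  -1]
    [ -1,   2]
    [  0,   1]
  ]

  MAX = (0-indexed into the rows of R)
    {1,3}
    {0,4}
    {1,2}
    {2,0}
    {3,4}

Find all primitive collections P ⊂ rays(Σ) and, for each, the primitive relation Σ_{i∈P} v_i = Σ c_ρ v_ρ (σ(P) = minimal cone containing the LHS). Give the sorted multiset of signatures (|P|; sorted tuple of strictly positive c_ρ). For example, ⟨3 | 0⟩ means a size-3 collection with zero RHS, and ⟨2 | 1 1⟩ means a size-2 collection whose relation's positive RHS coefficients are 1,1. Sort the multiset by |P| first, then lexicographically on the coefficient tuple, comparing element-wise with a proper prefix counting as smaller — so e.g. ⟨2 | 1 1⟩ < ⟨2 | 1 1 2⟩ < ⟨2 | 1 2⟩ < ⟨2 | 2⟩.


|primitive collections| = 5. Relations:

  • {1,4}:  v_{1} + v_{4} = 0  ⇒ sig = ⟨2 | 0⟩
  • {0,1}:  v_{0} + v_{1} = v_{2}  ⇒ sig = ⟨2 | 1⟩
  • {2,3}:  v_{2} + v_{3} = v_{4}  ⇒ sig = ⟨2 | 1⟩
  • {2,4}:  v_{2} + v_{4} = v_{0}  ⇒ sig = ⟨2 | 1⟩
  • {0,3}:  v_{0} + v_{3} = 2·v_{4}  ⇒ sig = ⟨2 | 2⟩

so the primitive-relation signature multiset is
    ⟨2 | 0⟩
    ⟨2 | 1⟩
    ⟨2 | 1⟩
    ⟨2 | 1⟩
    ⟨2 | 2⟩


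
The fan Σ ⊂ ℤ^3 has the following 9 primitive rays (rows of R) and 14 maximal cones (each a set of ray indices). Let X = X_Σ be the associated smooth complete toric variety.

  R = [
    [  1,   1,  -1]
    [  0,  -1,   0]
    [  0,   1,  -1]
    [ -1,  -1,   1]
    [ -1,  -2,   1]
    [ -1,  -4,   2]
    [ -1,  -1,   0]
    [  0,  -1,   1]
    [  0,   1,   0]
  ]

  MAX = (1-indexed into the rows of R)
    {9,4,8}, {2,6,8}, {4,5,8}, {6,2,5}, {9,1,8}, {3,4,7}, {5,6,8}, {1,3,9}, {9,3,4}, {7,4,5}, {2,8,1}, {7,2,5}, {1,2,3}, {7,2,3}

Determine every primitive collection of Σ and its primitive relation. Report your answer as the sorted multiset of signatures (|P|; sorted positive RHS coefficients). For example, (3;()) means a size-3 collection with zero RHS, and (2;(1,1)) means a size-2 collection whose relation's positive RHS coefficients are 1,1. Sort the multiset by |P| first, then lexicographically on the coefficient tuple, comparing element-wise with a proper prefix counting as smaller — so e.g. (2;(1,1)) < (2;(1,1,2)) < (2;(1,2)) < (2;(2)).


Δ(Σ) — 9 vertices, 16 min non-faces:

  P = {1,4}:  v_{1} + v_{4} = 0  so sig = (2;())
  P = {2,9}:  v_{2} + v_{9} = 0  so sig = (2;())
  P = {3,8}:  v_{3} + v_{8} = 0  so sig = (2;())
  P = {1,5}:  v_{1} + v_{5} = v_{2}  so sig = (2;(1))
  P = {2,4}:  v_{2} + v_{4} = v_{5}  so sig = (2;(1))
  P = {3,5}:  v_{3} + v_{5} = v_{7}  so sig = (2;(1))
  P = {5,9}:  v_{5} + v_{9} = v_{4}  so sig = (2;(1))
  P = {7,8}:  v_{7} + v_{8} = v_{5}  so sig = (2;(1))
  P = {1,7}:  v_{1} + v_{7} = v_{2} + v_{3}  so sig = (2;(1,1))
  P = {3,6}:  v_{3} + v_{6} = v_{2} + v_{5}  so sig = (2;(1,1))
  P = {6,9}:  v_{6} + v_{9} = v_{5} + v_{8}  so sig = (2;(1,1))
  P = {7,9}:  v_{7} + v_{9} = v_{3} + v_{4}  so sig = (2;(1,1))
  P = {1,6}:  v_{1} + v_{6} = 2·v_{2} + v_{8}  so sig = (2;(1,2))
  P = {4,6}:  v_{4} + v_{6} = 2·v_{5} + v_{8}  so sig = (2;(1,2))
  P = {6,7}:  v_{6} + v_{7} = v_{2} + 2·v_{5}  so sig = (2;(1,2))
  P = {2,5,8}:  v_{2} + v_{5} + v_{8} = v_{6}  so sig = (3;(1))

Signatures (|P|; sorted positive RHS coefficients), sorted:
[(2;()), (2;()), (2;()), (2;(1)), (2;(1)), (2;(1)), (2;(1)), (2;(1)), (2;(1,1)), (2;(1,1)), (2;(1,1)), (2;(1,1)), (2;(1,2)), (2;(1,2)), (2;(1,2)), (3;(1))]


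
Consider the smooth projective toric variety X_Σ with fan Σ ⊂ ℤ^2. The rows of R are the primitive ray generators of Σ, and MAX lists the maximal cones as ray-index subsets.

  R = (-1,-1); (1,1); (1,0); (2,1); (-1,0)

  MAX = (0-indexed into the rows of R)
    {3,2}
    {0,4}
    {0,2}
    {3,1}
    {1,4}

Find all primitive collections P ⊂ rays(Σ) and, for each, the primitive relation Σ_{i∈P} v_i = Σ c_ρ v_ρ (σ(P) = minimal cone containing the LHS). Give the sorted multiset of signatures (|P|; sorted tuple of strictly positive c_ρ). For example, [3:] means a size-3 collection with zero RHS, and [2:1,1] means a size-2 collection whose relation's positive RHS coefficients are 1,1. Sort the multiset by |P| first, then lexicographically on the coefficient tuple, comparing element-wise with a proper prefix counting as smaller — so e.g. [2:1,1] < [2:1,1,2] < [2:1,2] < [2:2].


Δ(Σ) — 5 vertices, 5 min non-faces:

  P={0,1}:  v_{0} + v_{1} = 0 ; sig = [2:]
  P={2,4}:  v_{2} + v_{4} = 0 ; sig = [2:]
  P={0,3}:  v_{0} + v_{3} = v_{2} ; sig = [2:1]
  P={1,2}:  v_{1} + v_{2} = v_{3} ; sig = [2:1]
  P={3,4}:  v_{3} + v_{4} = v_{1} ; sig = [2:1]

so the primitive-relation signature multiset is
[[2:], [2:], [2:1], [2:1], [2:1]]


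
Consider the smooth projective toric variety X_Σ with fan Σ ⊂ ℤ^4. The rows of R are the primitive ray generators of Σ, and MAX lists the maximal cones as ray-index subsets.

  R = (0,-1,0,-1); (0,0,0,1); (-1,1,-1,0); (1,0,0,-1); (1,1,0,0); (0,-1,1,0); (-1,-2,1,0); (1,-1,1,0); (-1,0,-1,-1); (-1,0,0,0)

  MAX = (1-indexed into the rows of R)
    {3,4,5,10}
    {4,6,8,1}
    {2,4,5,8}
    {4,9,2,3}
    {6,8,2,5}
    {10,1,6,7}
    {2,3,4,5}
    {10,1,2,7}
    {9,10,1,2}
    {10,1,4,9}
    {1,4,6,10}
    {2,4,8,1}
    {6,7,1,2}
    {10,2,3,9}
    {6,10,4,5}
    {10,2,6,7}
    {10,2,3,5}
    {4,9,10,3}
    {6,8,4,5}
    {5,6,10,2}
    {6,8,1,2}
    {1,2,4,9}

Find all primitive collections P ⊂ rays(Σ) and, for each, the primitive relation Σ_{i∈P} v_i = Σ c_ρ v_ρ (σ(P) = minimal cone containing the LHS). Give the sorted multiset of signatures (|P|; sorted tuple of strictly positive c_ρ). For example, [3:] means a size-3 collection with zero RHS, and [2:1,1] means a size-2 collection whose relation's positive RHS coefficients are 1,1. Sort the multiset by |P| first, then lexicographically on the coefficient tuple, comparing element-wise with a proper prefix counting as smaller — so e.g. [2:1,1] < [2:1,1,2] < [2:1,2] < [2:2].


|primitive collections| = 16. Relations:

  {3,8}:  v_{3} + v_{8} = 0 ; sig = [2:]
  {1,3}:  v_{1} + v_{3} = v_{9} ; sig = [2:1]
  {1,5}:  v_{1} + v_{5} = v_{4} ; sig = [2:1]
  {3,6}:  v_{3} + v_{6} = v_{10} ; sig = [2:1]
  {5,7}:  v_{5} + v_{7} = v_{6} ; sig = [2:1]
  {8,9}:  v_{8} + v_{9} = v_{1} ; sig = [2:1]
  {8,10}:  v_{8} + v_{10} = v_{6} ; sig = [2:1]
  {4,7}:  v_{4} + v_{7} = v_{1} + v_{6} ; sig = [2:1,1]
  {5,9}:  v_{5} + v_{9} = v_{3} + v_{4} ; sig = [2:1,1]
  {6,9}:  v_{6} + v_{9} = v_{1} + v_{10} ; sig = [2:1,1]
  {3,7}:  v_{3} + v_{7} = v_{1} + v_{2} + 2·v_{10} ; sig = [2:1,1,2]
  {7,8}:  v_{7} + v_{8} = v_{1} + v_{2} + 2·v_{6} ; sig = [2:1,1,2]
  {7,9}:  v_{7} + v_{9} = 2·v_{1} + v_{2} + 2·v_{10} ; sig = [2:1,2,2]
  {2,4,10}:  v_{2} + v_{4} + v_{10} = 0 ; sig = [3:]
  {2,4,6}:  v_{2} + v_{4} + v_{6} = v_{8} ; sig = [3:1]
  {1,2,6,10}:  v_{1} + v_{2} + v_{6} + v_{10} = v_{7} ; sig = [4:1]

Hence PRS(X_Σ) =
[[2:], [2:1], [2:1], [2:1], [2:1], [2:1], [2:1], [2:1,1], [2:1,1], [2:1,1], [2:1,1,2], [2:1,1,2], [2:1,2,2], [3:], [3:1], [4:1]]


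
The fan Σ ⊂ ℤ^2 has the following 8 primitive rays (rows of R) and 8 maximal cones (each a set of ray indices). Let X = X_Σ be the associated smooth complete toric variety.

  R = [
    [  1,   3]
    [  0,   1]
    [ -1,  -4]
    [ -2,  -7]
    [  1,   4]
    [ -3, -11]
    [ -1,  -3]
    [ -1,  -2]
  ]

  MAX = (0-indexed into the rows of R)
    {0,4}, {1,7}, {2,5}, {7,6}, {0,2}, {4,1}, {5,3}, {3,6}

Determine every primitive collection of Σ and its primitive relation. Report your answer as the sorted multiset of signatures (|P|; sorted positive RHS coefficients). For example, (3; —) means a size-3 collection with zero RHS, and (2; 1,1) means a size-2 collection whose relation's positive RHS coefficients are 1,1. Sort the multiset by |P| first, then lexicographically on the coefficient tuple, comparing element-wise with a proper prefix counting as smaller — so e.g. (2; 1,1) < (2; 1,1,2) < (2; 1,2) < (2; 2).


20 minimal non-faces of Δ(Σ) (on 8 rays):

  • {0,6}:  v_{0} + v_{6} = 0  ⟹  sig = (2; —)
  • {2,4}:  v_{2} + v_{4} = 0  ⟹  sig = (2; —)
  • {0,1}:  v_{0} + v_{1} = v_{4}  ⟹  sig = (2; 1)
  • {0,3}:  v_{0} + v_{3} = v_{2}  ⟹  sig = (2; 1)
  • {0,7}:  v_{0} + v_{7} = v_{1}  ⟹  sig = (2; 1)
  • {1,2}:  v_{1} + v_{2} = v_{6}  ⟹  sig = (2; 1)
  • {1,6}:  v_{1} + v_{6} = v_{7}  ⟹  sig = (2; 1)
  • {2,3}:  v_{2} + v_{3} = v_{5}  ⟹  sig = (2; 1)
  • {2,6}:  v_{2} + v_{6} = v_{3}  ⟹  sig = (2; 1)
  • {3,4}:  v_{3} + v_{4} = v_{6}  ⟹  sig = (2; 1)
  • {4,5}:  v_{4} + v_{5} = v_{3}  ⟹  sig = (2; 1)
  • {4,6}:  v_{4} + v_{6} = v_{1}  ⟹  sig = (2; 1)
  • {1,5}:  v_{1} + v_{5} = v_{3} + v_{6}  ⟹  sig = (2; 1,1)
  • {5,7}:  v_{5} + v_{7} = v_{3} + 2·v_{6}  ⟹  sig = (2; 1,2)
  • {0,5}:  v_{0} + v_{5} = 2·v_{2}  ⟹  sig = (2; 2)
  • {1,3}:  v_{1} + v_{3} = 2·v_{6}  ⟹  sig = (2; 2)
  • {2,7}:  v_{2} + v_{7} = 2·v_{6}  ⟹  sig = (2; 2)
  • {4,7}:  v_{4} + v_{7} = 2·v_{1}  ⟹  sig = (2; 2)
  • {5,6}:  v_{5} + v_{6} = 2·v_{3}  ⟹  sig = (2; 2)
  • {3,7}:  v_{3} + v_{7} = 3·v_{6}  ⟹  sig = (2; 3)

so the primitive-relation signature multiset is
    |P|=2: 20 collections, coeffs (), (), (1), (1), (1), (1), (1), (1), (1), (1), (1), (1), (1,1), (1,2), (2), (2), (2), (2), (2), (3)


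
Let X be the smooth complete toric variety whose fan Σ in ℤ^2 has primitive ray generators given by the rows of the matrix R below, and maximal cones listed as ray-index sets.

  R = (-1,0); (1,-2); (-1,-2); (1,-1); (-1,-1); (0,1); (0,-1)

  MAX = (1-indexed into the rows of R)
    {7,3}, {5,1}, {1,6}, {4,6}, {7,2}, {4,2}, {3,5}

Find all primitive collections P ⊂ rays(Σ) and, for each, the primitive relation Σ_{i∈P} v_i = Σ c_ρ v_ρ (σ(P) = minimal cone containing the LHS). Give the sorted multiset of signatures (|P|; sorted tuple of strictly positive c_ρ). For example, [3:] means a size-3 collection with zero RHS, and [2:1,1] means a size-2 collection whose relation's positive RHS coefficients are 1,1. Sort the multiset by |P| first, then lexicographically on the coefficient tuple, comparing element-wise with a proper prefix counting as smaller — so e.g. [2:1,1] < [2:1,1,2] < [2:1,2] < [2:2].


14 collections generate NE(X_Σ); each relation:

  • {6,7}:  v_{6} + v_{7} = 0 — sig = [2:]
  • {1,4}:  v_{1} + v_{4} = v_{7} — sig = [2:1]
  • {1,7}:  v_{1} + v_{7} = v_{5} — sig = [2:1]
  • {2,6}:  v_{2} + v_{6} = v_{4} — sig = [2:1]
  • {3,6}:  v_{3} + v_{6} = v_{5} — sig = [2:1]
  • {4,7}:  v_{4} + v_{7} = v_{2} — sig = [2:1]
  • {5,6}:  v_{5} + v_{6} = v_{1} — sig = [2:1]
  • {5,7}:  v_{5} + v_{7} = v_{3} — sig = [2:1]
  • {1,2}:  v_{1} + v_{2} = 2·v_{7} — sig = [2:2]
  • {1,3}:  v_{1} + v_{3} = 2·v_{5} — sig = [2:2]
  • {4,5}:  v_{4} + v_{5} = 2·v_{7} — sig = [2:2]
  • {2,5}:  v_{2} + v_{5} = 3·v_{7} — sig = [2:3]
  • {3,4}:  v_{3} + v_{4} = 3·v_{7} — sig = [2:3]
  • {2,3}:  v_{2} + v_{3} = 4·v_{7} — sig = [2:4]

so the primitive-relation signature multiset is
    |P|=2: 14 collections, coeffs (), (1), (1), (1), (1), (1), (1), (1), (2), (2), (2), (3), (3), (4)


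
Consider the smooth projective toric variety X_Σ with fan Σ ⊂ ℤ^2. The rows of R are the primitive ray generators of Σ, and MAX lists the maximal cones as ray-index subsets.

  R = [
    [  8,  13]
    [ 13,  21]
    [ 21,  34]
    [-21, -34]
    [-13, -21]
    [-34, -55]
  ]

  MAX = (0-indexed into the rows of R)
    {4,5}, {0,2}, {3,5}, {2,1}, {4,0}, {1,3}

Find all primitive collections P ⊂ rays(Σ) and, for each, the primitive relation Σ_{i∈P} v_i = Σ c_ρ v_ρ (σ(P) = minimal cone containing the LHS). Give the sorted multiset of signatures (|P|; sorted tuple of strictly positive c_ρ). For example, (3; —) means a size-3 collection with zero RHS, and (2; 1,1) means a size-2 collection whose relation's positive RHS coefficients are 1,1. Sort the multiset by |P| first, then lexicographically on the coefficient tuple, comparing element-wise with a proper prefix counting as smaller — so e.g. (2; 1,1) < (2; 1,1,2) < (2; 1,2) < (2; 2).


|primitive collections| = 9. Relations:

  P = {1,4}:  v_{1} + v_{4} = 0  so sig = (2; —)
  P = {2,3}:  v_{2} + v_{3} = 0  so sig = (2; —)
  P = {0,1}:  v_{0} + v_{1} = v_{2}  so sig = (2; 1)
  P = {0,3}:  v_{0} + v_{3} = v_{4}  so sig = (2; 1)
  P = {1,5}:  v_{1} + v_{5} = v_{3}  so sig = (2; 1)
  P = {2,4}:  v_{2} + v_{4} = v_{0}  so sig = (2; 1)
  P = {2,5}:  v_{2} + v_{5} = v_{4}  so sig = (2; 1)
  P = {3,4}:  v_{3} + v_{4} = v_{5}  so sig = (2; 1)
  P = {0,5}:  v_{0} + v_{5} = 2·v_{4}  so sig = (2; 2)

Sorted signature multiset PRS(X):
    |P|=2: 9 collections, coeffs (), (), (1), (1), (1), (1), (1), (1), (2)


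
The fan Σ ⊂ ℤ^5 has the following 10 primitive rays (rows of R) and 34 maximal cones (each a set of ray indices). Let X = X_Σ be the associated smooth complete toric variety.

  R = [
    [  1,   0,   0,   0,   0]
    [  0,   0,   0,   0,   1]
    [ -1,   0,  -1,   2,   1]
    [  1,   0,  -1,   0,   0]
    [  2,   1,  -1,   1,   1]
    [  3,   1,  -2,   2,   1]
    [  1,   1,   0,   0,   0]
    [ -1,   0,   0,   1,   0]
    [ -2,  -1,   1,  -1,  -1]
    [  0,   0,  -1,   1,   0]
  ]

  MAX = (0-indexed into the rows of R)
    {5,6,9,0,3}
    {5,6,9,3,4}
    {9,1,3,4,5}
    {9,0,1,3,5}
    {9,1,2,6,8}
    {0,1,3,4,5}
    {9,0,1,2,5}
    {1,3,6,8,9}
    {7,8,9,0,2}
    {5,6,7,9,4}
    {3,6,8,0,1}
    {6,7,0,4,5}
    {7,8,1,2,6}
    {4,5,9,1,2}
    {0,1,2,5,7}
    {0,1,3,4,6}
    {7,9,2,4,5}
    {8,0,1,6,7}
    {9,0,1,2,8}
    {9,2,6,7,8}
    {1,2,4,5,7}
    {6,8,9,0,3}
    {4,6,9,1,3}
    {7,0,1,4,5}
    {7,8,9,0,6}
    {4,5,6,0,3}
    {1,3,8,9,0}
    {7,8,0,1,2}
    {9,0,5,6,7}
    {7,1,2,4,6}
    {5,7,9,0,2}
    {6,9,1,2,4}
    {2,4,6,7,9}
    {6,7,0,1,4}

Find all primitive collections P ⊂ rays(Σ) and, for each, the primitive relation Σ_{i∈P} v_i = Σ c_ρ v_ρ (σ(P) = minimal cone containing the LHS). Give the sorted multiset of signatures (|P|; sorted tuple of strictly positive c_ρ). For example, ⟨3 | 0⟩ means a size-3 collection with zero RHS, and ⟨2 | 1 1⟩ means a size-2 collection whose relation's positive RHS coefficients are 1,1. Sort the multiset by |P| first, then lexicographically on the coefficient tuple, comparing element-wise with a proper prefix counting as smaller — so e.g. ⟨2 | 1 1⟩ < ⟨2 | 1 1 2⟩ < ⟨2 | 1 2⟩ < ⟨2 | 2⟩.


Σ has 11 primitive collections:

  {4,8}:  v_{4} + v_{8} = 0  ⟹  sig = ⟨2 | 0⟩
  {3,7}:  v_{3} + v_{7} = v_{9}  ⟹  sig = ⟨2 | 1⟩
  {5,8}:  v_{5} + v_{8} = v_{0} + v_{9}  ⟹  sig = ⟨2 | 1 1⟩
  {2,3}:  v_{2} + v_{3} = v_{1} + 2·v_{9}  ⟹  sig = ⟨2 | 1 2⟩
  {0,4,9}:  v_{0} + v_{4} + v_{9} = v_{5}  ⟹  sig = ⟨3 | 1⟩
  {1,7,9}:  v_{1} + v_{7} + v_{9} = v_{2}  ⟹  sig = ⟨3 | 1⟩
  {0,2,6}:  v_{0} + v_{2} + v_{6} = v_{4} + v_{7}  ⟹  sig = ⟨3 | 1 1⟩
  {0,2,4}:  v_{0} + v_{2} + v_{4} = v_{1} + v_{5} + v_{7}  ⟹  sig = ⟨3 | 1 1 1⟩
  {2,5,6}:  v_{2} + v_{5} + v_{6} = 2·v_{4} + v_{7} + v_{9}  ⟹  sig = ⟨3 | 1 1 2⟩
  {1,5,6}:  v_{1} + v_{5} + v_{6} = 2·v_{4}  ⟹  sig = ⟨3 | 2⟩
  {0,1,6,9}:  v_{0} + v_{1} + v_{6} + v_{9} = v_{4}  ⟹  sig = ⟨4 | 1⟩

Hence PRS(X_Σ) =
    |P|=2: 4 collections, coeffs (), (1), (1,1), (1,2)
    |P|=3: 6 collections, coeffs (1), (1), (1,1), (1,1,1), (1,1,2), (2)
    |P|=4: 1 collection, coeffs (1)


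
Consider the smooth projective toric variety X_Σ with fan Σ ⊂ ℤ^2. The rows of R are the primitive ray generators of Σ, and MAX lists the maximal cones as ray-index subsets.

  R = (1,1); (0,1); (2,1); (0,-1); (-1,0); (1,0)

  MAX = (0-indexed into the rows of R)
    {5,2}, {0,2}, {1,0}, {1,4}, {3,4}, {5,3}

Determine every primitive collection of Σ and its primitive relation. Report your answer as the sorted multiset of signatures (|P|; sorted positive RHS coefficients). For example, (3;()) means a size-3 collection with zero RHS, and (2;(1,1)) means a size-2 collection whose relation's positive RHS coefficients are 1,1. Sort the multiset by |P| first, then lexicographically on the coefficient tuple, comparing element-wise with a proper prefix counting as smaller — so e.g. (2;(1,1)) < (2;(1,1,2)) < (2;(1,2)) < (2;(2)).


Σ has 9 primitive collections:

  P={1,3}:  v_{1} + v_{3} = 0 — sig = (2;())
  P={4,5}:  v_{4} + v_{5} = 0 — sig = (2;())
  P={0,3}:  v_{0} + v_{3} = v_{5} — sig = (2;(1))
  P={0,4}:  v_{0} + v_{4} = v_{1} — sig = (2;(1))
  P={0,5}:  v_{0} + v_{5} = v_{2} — sig = (2;(1))
  P={1,5}:  v_{1} + v_{5} = v_{0} — sig = (2;(1))
  P={2,4}:  v_{2} + v_{4} = v_{0} — sig = (2;(1))
  P={1,2}:  v_{1} + v_{2} = 2·v_{0} — sig = (2;(2))
  P={2,3}:  v_{2} + v_{3} = 2·v_{5} — sig = (2;(2))

Signatures (|P|; sorted positive RHS coefficients), sorted:
[(2;()), (2;()), (2;(1)), (2;(1)), (2;(1)), (2;(1)), (2;(1)), (2;(2)), (2;(2))]


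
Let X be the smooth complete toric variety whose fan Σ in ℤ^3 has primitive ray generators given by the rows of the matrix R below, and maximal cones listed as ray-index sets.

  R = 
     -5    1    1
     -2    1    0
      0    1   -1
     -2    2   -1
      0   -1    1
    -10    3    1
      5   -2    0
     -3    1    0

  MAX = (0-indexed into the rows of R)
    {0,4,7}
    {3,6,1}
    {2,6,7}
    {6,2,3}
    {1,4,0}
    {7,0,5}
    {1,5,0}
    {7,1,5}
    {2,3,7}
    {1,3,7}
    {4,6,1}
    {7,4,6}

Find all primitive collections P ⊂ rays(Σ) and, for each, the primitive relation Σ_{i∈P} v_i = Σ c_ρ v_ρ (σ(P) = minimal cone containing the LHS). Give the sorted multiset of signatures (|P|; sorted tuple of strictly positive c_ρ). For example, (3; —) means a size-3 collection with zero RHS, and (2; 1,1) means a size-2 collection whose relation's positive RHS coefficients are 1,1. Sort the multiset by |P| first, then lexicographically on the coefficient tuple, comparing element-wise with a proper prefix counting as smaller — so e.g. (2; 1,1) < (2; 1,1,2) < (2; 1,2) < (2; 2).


Minimal non-faces — 14 found among 8 rays, 12 max cones:

  P={2,4}:  v_{2} + v_{4} = 0  ⟹  sig = (2; —)
  P={0,6}:  v_{0} + v_{6} = v_{4}  ⟹  sig = (2; 1)
  P={1,2}:  v_{1} + v_{2} = v_{3}  ⟹  sig = (2; 1)
  P={3,4}:  v_{3} + v_{4} = v_{1}  ⟹  sig = (2; 1)
  P={5,6}:  v_{5} + v_{6} = v_{0}  ⟹  sig = (2; 1)
  P={0,2}:  v_{0} + v_{2} = v_{1} + v_{7}  ⟹  sig = (2; 1,1)
  P={0,3}:  v_{0} + v_{3} = 2·v_{1} + v_{7}  ⟹  sig = (2; 1,2)
  P={4,5}:  v_{4} + v_{5} = 2·v_{0}  ⟹  sig = (2; 2)
  P={2,5}:  v_{2} + v_{5} = 2·v_{1} + 2·v_{7}  ⟹  sig = (2; 2,2)
  P={3,5}:  v_{3} + v_{5} = 3·v_{1} + 2·v_{7}  ⟹  sig = (2; 2,3)
  P={1,6,7}:  v_{1} + v_{6} + v_{7} = 0  ⟹  sig = (3; —)
  P={0,1,7}:  v_{0} + v_{1} + v_{7} = v_{5}  ⟹  sig = (3; 1)
  P={1,4,7}:  v_{1} + v_{4} + v_{7} = v_{0}  ⟹  sig = (3; 1)
  P={3,6,7}:  v_{3} + v_{6} + v_{7} = v_{2}  ⟹  sig = (3; 1)

Sorted signature multiset PRS(X):
[(2; —), (2; 1), (2; 1), (2; 1), (2; 1), (2; 1,1), (2; 1,2), (2; 2), (2; 2,2), (2; 2,3), (3; —), (3; 1), (3; 1), (3; 1)]


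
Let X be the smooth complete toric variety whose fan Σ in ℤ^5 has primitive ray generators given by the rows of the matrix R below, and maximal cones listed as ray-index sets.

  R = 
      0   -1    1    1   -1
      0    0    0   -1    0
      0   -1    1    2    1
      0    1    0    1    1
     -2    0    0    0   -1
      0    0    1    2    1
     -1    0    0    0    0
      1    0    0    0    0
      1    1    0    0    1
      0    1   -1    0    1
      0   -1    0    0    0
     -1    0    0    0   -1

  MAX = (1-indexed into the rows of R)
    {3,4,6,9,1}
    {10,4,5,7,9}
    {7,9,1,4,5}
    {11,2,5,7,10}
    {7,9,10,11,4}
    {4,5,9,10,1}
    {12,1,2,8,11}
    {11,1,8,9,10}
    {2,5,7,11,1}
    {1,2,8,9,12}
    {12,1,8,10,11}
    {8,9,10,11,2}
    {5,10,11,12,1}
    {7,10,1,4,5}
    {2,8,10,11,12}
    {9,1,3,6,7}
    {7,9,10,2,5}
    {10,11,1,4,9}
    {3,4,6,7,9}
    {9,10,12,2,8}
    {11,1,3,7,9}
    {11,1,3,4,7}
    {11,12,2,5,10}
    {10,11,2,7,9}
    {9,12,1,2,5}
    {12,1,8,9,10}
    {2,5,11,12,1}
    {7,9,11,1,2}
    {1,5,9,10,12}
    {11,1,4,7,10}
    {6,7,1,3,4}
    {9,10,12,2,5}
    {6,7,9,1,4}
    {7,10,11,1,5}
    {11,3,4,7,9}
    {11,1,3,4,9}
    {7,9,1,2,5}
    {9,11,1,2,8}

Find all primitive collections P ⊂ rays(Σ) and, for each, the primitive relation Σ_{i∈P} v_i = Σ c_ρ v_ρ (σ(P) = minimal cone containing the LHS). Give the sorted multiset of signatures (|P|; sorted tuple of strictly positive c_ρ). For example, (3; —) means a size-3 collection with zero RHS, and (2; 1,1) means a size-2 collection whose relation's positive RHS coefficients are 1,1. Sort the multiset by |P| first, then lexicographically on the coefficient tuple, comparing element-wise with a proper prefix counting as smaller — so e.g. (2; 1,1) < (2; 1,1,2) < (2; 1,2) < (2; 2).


24 minimal non-faces of Δ(Σ) (on 12 rays):

  • {7,8}:  v_{7} + v_{8} = 0  so sig = (2; —)
  • {5,8}:  v_{5} + v_{8} = v_{12}  so sig = (2; 1)
  • {6,11}:  v_{6} + v_{11} = v_{3}  so sig = (2; 1)
  • {7,12}:  v_{7} + v_{12} = v_{5}  so sig = (2; 1)
  • {2,4}:  v_{2} + v_{4} = v_{7} + v_{9}  so sig = (2; 1,1)
  • {4,8}:  v_{4} + v_{8} = v_{1} + v_{9} + v_{10}  so sig = (2; 1,1,1)
  • {6,12}:  v_{6} + v_{12} = v_{1} + v_{4} + v_{7}  so sig = (2; 1,1,1)
  • {3,12}:  v_{3} + v_{12} = v_{1} + v_{4} + v_{7} + v_{11}  so sig = (2; 1,1,1,1)
  • {4,12}:  v_{4} + v_{12} = v_{1} + v_{5} + v_{9} + v_{10}  so sig = (2; 1,1,1,1)
  • {6,8}:  v_{6} + v_{8} = v_{1} + v_{4} + v_{9} + v_{11}  so sig = (2; 1,1,1,1)
  • {3,5}:  v_{3} + v_{5} = v_{1} + v_{4} + 2·v_{7} + v_{11}  so sig = (2; 1,1,1,2)
  • {3,8}:  v_{3} + v_{8} = v_{1} + v_{4} + v_{9} + 2·v_{11}  so sig = (2; 1,1,1,2)
  • {5,6}:  v_{5} + v_{6} = v_{1} + v_{4} + 2·v_{7}  so sig = (2; 1,1,2)
  • {2,6}:  v_{2} + v_{6} = v_{1} + 2·v_{7} + 2·v_{9} + v_{11}  so sig = (2; 1,1,2,2)
  • {6,10}:  v_{6} + v_{10} = 2·v_{4} + v_{11}  so sig = (2; 1,2)
  • {2,3}:  v_{2} + v_{3} = v_{1} + 2·v_{7} + 2·v_{9} + 2·v_{11}  so sig = (2; 1,2,2,2)
  • {3,10}:  v_{3} + v_{10} = 2·v_{4} + 2·v_{11}  so sig = (2; 2,2)
  • {1,2,10}:  v_{1} + v_{2} + v_{10} = 0  so sig = (3; —)
  • {9,11,12}:  v_{9} + v_{11} + v_{12} = 0  so sig = (3; —)
  • {5,9,11}:  v_{5} + v_{9} + v_{11} = v_{7}  so sig = (3; 1)
  • {4,5,11}:  v_{4} + v_{5} + v_{11} = v_{1} + 2·v_{7} + v_{10}  so sig = (3; 1,1,2)
  • {1,7,9,10}:  v_{1} + v_{7} + v_{9} + v_{10} = v_{4}  so sig = (4; 1)
  • {1,4,7,9,11}:  v_{1} + v_{4} + v_{7} + v_{9} + v_{11} = v_{6}  so sig = (5; 1)
  • {1,3,4,7,9}:  v_{1} + v_{3} + v_{4} + v_{7} + v_{9} = 2·v_{6}  so sig = (5; 2)

so the primitive-relation signature multiset is
    |P|=2: 17 collections, coeffs (), (1), (1), (1), (1,1), (1,1,1), (1,1,1), (1,1,1,1), (1,1,1,1), (1,1,1,1), (1,1,1,2), (1,1,1,2), (1,1,2), (1,1,2,2), (1,2), (1,2,2,2), (2,2)
    |P|=3: 4 collections, coeffs (), (), (1), (1,1,2)
    |P|=4: 1 collection, coeffs (1)
    |P|=5: 2 collections, coeffs (1), (2)


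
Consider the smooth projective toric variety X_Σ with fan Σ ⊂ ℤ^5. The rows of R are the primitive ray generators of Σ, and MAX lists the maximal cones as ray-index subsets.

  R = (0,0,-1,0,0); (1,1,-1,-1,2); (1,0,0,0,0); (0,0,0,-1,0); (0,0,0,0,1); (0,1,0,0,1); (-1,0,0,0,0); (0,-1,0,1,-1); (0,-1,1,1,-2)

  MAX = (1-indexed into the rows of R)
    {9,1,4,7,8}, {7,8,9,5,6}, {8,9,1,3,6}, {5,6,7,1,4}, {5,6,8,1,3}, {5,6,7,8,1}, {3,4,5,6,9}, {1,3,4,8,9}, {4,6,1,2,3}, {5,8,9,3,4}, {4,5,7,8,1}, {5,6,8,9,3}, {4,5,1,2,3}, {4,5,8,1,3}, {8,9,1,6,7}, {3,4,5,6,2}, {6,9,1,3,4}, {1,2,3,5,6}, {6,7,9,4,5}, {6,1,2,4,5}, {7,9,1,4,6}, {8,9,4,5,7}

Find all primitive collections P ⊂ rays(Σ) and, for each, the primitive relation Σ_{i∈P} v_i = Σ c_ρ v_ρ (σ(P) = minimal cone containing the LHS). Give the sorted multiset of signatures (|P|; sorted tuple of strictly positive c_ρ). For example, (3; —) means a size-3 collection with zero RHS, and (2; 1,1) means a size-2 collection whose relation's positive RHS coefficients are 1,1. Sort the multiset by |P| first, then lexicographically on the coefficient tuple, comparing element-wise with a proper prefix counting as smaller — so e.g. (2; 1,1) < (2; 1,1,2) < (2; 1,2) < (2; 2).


Primitive collections (7):

  {3,7}:  v_{3} + v_{7} = 0  ⇒ sig = (2; —)
  {2,9}:  v_{2} + v_{9} = v_{3}  ⇒ sig = (2; 1)
  {2,8}:  v_{2} + v_{8} = v_{1} + v_{3} + v_{5}  ⇒ sig = (2; 1,1,1)
  {2,7}:  v_{2} + v_{7} = v_{1} + v_{4} + v_{5} + v_{6}  ⇒ sig = (2; 1,1,1,1)
  {4,6,8}:  v_{4} + v_{6} + v_{8} = 0  ⇒ sig = (3; —)
  {1,5,9}:  v_{1} + v_{5} + v_{9} = v_{8}  ⇒ sig = (3; 1)
  {1,3,4,5,6}:  v_{1} + v_{3} + v_{4} + v_{5} + v_{6} = v_{2}  ⇒ sig = (5; 1)

Sorted signature multiset PRS(X):
[(2; —), (2; 1), (2; 1,1,1), (2; 1,1,1,1), (3; —), (3; 1), (5; 1)]


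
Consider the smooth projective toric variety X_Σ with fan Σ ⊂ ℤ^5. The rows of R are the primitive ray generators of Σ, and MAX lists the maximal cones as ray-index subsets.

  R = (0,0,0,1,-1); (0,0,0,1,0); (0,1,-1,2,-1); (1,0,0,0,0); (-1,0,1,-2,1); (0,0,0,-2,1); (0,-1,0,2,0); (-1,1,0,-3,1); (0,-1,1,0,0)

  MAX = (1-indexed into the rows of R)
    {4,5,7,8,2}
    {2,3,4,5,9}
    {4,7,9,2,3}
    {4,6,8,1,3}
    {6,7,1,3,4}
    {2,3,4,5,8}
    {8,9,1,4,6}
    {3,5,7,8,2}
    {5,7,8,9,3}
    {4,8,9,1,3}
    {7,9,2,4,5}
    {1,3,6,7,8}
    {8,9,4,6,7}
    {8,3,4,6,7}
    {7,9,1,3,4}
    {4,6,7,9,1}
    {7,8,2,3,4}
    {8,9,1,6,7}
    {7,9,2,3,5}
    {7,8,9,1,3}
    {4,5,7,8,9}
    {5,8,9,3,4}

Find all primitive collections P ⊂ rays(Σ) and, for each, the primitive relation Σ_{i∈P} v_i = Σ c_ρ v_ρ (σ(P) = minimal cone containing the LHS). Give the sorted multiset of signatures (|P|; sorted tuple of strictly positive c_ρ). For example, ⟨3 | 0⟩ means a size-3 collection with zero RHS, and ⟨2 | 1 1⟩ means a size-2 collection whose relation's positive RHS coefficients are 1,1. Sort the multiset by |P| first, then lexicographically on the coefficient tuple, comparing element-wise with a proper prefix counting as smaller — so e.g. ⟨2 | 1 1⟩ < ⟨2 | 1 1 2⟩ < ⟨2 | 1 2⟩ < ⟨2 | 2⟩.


The 9 primitive collections of Σ (r=9, n=5):

  P={1,2}:  v_{1} + v_{2} = v_{3} + v_{9}  so sig = ⟨2 | 1 1⟩
  P={2,6}:  v_{2} + v_{6} = v_{4} + v_{7} + v_{8}  so sig = ⟨2 | 1 1 1⟩
  P={5,6}:  v_{5} + v_{6} = v_{4} + v_{7} + 2·v_{8} + v_{9}  so sig = ⟨2 | 1 1 1 2⟩
  P={1,5}:  v_{1} + v_{5} = v_{3} + v_{8} + 2·v_{9}  so sig = ⟨2 | 1 1 2⟩
  P={3,6,9}:  v_{3} + v_{6} + v_{9} = 0  so sig = ⟨3 | 0⟩
  P={2,8,9}:  v_{2} + v_{8} + v_{9} = v_{5}  so sig = ⟨3 | 1⟩
  P={1,4,7,8}:  v_{1} + v_{4} + v_{7} + v_{8} = 0  so sig = ⟨4 | 0⟩
  P={3,4,5,7}:  v_{3} + v_{4} + v_{5} + v_{7} = 2·v_{2}  so sig = ⟨4 | 2⟩
  P={3,4,7,8,9}:  v_{3} + v_{4} + v_{7} + v_{8} + v_{9} = v_{2}  so sig = ⟨5 | 1⟩

so the primitive-relation signature multiset is
{ ⟨2 | 1 1⟩,  ⟨2 | 1 1 1⟩,  ⟨2 | 1 1 1 2⟩,  ⟨2 | 1 1 2⟩,  ⟨3 | 0⟩,  ⟨3 | 1⟩,  ⟨4 | 0⟩,  ⟨4 | 2⟩,  ⟨5 | 1⟩ }


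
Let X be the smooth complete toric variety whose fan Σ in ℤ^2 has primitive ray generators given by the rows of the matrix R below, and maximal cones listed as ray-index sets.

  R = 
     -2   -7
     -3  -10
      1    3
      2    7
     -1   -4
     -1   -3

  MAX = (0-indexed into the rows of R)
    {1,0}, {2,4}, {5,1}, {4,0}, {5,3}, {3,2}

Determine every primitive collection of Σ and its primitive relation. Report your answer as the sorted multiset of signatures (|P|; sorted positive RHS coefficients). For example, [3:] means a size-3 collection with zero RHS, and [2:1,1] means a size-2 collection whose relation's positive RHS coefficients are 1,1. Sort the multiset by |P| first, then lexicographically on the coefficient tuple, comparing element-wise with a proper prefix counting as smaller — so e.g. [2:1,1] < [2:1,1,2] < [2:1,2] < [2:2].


Σ has 9 primitive collections:

  {0,3}:  v_{0} + v_{3} = 0 ; sig = [2:]
  {2,5}:  v_{2} + v_{5} = 0 ; sig = [2:]
  {0,2}:  v_{0} + v_{2} = v_{4} ; sig = [2:1]
  {0,5}:  v_{0} + v_{5} = v_{1} ; sig = [2:1]
  {1,2}:  v_{1} + v_{2} = v_{0} ; sig = [2:1]
  {1,3}:  v_{1} + v_{3} = v_{5} ; sig = [2:1]
  {3,4}:  v_{3} + v_{4} = v_{2} ; sig = [2:1]
  {4,5}:  v_{4} + v_{5} = v_{0} ; sig = [2:1]
  {1,4}:  v_{1} + v_{4} = 2·v_{0} ; sig = [2:2]

Hence PRS(X_Σ) =
[[2:], [2:], [2:1], [2:1], [2:1], [2:1], [2:1], [2:1], [2:2]]


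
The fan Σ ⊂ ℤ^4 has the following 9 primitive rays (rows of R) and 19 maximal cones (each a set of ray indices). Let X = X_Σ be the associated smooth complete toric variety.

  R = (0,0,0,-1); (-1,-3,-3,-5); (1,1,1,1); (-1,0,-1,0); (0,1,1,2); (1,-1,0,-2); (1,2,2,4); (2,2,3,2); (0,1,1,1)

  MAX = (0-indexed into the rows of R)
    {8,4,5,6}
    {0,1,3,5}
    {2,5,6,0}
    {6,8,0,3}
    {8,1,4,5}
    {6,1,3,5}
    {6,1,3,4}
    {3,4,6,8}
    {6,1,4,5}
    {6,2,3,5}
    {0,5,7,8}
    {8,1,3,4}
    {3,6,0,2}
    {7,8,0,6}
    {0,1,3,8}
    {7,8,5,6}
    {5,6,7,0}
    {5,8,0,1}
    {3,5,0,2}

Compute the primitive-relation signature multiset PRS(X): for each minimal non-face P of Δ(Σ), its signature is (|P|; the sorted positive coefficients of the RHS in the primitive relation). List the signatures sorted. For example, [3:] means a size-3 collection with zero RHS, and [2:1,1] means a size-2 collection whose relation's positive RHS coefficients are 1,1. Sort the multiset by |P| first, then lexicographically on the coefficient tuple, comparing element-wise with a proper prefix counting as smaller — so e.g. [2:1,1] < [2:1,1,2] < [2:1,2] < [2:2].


14 minimal non-faces of Δ(Σ) (on 9 rays):

  P = {0,4}:  v_{0} + v_{4} = v_{8}  →  sig = [2:1]
  P = {1,7}:  v_{1} + v_{7} = v_{0} + v_{5}  →  sig = [2:1,1]
  P = {2,4}:  v_{2} + v_{4} = v_{0} + v_{6}  →  sig = [2:1,1]
  P = {4,7}:  v_{4} + v_{7} = v_{5} + v_{6} + 2·v_{8}  →  sig = [2:1,1,2]
  P = {2,8}:  v_{2} + v_{8} = 2·v_{0} + v_{6}  →  sig = [2:1,2]
  P = {3,7}:  v_{3} + v_{7} = 2·v_{0} + v_{6}  →  sig = [2:1,2]
  P = {2,7}:  v_{2} + v_{7} = 3·v_{0} + v_{5} + 2·v_{6}  →  sig = [2:1,2,3]
  P = {1,2}:  v_{1} + v_{2} = 2·v_{3} + 2·v_{5}  →  sig = [2:2,2]
  P = {1,6,8}:  v_{1} + v_{6} + v_{8} = 0  →  sig = [3:]
  P = {3,4,5}:  v_{3} + v_{4} + v_{5} = 0  →  sig = [3:]
  P = {3,5,8}:  v_{3} + v_{5} + v_{8} = v_{0}  →  sig = [3:1]
  P = {0,1,6}:  v_{0} + v_{1} + v_{6} = v_{3} + v_{5}  →  sig = [3:1,1]
  P = {0,3,5,6}:  v_{0} + v_{3} + v_{5} + v_{6} = v_{2}  →  sig = [4:1]
  P = {0,5,6,8}:  v_{0} + v_{5} + v_{6} + v_{8} = v_{7}  →  sig = [4:1]

so the primitive-relation signature multiset is
    |P|=2: 8 collections, coeffs (1), (1,1), (1,1), (1,1,2), (1,2), (1,2), (1,2,3), (2,2)
    |P|=3: 4 collections, coeffs (), (), (1), (1,1)
    |P|=4: 2 collections, coeffs (1), (1)


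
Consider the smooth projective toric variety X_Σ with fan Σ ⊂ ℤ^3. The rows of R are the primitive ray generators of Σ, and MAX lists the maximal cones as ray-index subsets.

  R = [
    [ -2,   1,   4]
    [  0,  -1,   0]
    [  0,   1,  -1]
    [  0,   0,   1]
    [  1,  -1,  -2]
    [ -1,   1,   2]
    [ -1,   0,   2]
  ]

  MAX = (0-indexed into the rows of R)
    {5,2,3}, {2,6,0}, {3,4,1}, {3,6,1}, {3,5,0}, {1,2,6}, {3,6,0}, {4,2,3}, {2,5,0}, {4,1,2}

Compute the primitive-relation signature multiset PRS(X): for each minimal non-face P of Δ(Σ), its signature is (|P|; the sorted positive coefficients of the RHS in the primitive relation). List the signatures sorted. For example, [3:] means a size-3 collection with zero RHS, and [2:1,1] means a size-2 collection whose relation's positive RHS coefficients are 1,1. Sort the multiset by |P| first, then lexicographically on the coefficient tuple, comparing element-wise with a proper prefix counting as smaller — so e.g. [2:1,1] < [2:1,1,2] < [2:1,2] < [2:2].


Δ(Σ) — 7 vertices, 9 min non-faces:

  P = {4,5}:  v_{4} + v_{5} = 0  ⟹  sig = [2:]
  P = {0,4}:  v_{0} + v_{4} = v_{6}  ⟹  sig = [2:1]
  P = {1,5}:  v_{1} + v_{5} = v_{6}  ⟹  sig = [2:1]
  P = {4,6}:  v_{4} + v_{6} = v_{1}  ⟹  sig = [2:1]
  P = {5,6}:  v_{5} + v_{6} = v_{0}  ⟹  sig = [2:1]
  P = {0,1}:  v_{0} + v_{1} = 2·v_{6}  ⟹  sig = [2:2]
  P = {1,2,3}:  v_{1} + v_{2} + v_{3} = 0  ⟹  sig = [3:]
  P = {2,3,6}:  v_{2} + v_{3} + v_{6} = v_{5}  ⟹  sig = [3:1]
  P = {0,2,3}:  v_{0} + v_{2} + v_{3} = 2·v_{5}  ⟹  sig = [3:2]

Signatures (|P|; sorted positive RHS coefficients), sorted:
[[2:], [2:1], [2:1], [2:1], [2:1], [2:2], [3:], [3:1], [3:2]]


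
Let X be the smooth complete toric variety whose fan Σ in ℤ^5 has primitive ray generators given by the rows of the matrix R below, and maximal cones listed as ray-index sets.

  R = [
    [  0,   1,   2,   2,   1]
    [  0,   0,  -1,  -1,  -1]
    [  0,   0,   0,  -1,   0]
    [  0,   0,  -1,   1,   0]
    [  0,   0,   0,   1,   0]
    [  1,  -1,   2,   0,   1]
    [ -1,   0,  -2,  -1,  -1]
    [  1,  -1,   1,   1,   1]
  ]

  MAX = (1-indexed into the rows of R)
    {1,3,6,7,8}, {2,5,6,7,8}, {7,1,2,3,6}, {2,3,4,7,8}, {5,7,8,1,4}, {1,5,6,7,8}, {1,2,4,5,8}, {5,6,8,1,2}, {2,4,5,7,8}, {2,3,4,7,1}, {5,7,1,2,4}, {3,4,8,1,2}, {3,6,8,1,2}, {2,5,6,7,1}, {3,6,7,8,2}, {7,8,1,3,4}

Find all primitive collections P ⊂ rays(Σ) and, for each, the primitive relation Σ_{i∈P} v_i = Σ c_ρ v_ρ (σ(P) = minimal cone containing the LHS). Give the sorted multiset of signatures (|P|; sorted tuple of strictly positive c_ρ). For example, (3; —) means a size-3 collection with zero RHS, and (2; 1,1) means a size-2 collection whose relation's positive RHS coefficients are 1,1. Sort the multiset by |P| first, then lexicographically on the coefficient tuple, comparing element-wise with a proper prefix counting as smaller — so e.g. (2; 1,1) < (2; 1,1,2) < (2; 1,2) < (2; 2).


Minimal non-faces — 3 found among 8 rays, 16 max cones:

  P = {3,5}:  v_{3} + v_{5} = 0 ; sig = (2; —)
  P = {4,6}:  v_{4} + v_{6} = v_{8} ; sig = (2; 1)
  P = {1,2,7,8}:  v_{1} + v_{2} + v_{7} + v_{8} = v_{5} ; sig = (4; 1)

Hence PRS(X_Σ) =
[(2; —), (2; 1), (4; 1)]


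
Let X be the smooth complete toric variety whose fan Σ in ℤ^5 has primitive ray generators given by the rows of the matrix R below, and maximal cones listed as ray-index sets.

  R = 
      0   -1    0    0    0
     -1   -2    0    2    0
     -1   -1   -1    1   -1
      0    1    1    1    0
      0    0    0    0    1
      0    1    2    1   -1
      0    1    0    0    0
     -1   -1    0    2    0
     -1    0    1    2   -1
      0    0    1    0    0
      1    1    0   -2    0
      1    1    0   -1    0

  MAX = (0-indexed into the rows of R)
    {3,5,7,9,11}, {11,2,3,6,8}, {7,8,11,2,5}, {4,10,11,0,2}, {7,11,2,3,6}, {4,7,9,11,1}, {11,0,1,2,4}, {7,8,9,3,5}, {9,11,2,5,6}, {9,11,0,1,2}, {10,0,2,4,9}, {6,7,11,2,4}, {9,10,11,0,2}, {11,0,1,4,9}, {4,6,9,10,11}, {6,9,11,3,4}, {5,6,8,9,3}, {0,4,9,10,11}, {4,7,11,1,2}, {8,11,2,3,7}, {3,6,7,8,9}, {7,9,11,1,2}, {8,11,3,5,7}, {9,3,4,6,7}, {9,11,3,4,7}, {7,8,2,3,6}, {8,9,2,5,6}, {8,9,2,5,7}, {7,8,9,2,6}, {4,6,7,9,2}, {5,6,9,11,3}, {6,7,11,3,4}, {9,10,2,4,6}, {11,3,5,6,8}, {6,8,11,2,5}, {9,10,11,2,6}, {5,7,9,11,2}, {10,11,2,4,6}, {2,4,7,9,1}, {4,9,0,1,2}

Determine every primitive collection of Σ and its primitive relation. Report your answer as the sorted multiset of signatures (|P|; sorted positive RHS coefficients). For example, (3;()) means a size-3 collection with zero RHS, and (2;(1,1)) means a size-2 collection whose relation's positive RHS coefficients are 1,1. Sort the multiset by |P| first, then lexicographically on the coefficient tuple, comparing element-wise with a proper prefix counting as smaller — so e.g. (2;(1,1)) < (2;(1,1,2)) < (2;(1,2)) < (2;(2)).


|primitive collections| = 24. Relations:

  {0,6}:  v_{0} + v_{6} = 0  ⇒ sig = (2;())
  {7,10}:  v_{7} + v_{10} = 0  ⇒ sig = (2;())
  {0,7}:  v_{0} + v_{7} = v_{1}  ⇒ sig = (2;(1))
  {1,6}:  v_{1} + v_{6} = v_{7}  ⇒ sig = (2;(1))
  {1,10}:  v_{1} + v_{10} = v_{0}  ⇒ sig = (2;(1))
  {4,5}:  v_{4} + v_{5} = v_{3} + v_{9}  ⇒ sig = (2;(1,1))
  {0,3}:  v_{0} + v_{3} = v_{7} + v_{9} + v_{11}  ⇒ sig = (2;(1,1,1))
  {3,10}:  v_{3} + v_{10} = v_{6} + v_{9} + v_{11}  ⇒ sig = (2;(1,1,1))
  {4,8}:  v_{4} + v_{8} = v_{6} + v_{7} + v_{9}  ⇒ sig = (2;(1,1,1))
  {0,8}:  v_{0} + v_{8} = v_{2} + v_{7} + 2·v_{9} + v_{11}  ⇒ sig = (2;(1,1,1,2))
  {8,10}:  v_{8} + v_{10} = v_{2} + v_{6} + 2·v_{9} + v_{11}  ⇒ sig = (2;(1,1,1,2))
  {1,3}:  v_{1} + v_{3} = 2·v_{7} + v_{9} + v_{11}  ⇒ sig = (2;(1,1,2))
  {1,8}:  v_{1} + v_{8} = v_{2} + 2·v_{7} + 2·v_{9} + v_{11}  ⇒ sig = (2;(1,1,2,2))
  {0,5}:  v_{0} + v_{5} = v_{2} + v_{7} + 3·v_{9} + 2·v_{11}  ⇒ sig = (2;(1,1,2,3))
  {5,10}:  v_{5} + v_{10} = v_{2} + v_{6} + 3·v_{9} + 2·v_{11}  ⇒ sig = (2;(1,1,2,3))
  {1,5}:  v_{1} + v_{5} = v_{2} + 2·v_{7} + 3·v_{9} + 2·v_{11}  ⇒ sig = (2;(1,2,2,3))
  {2,3,9}:  v_{2} + v_{3} + v_{9} = v_{8}  ⇒ sig = (3;(1))
  {8,9,11}:  v_{8} + v_{9} + v_{11} = v_{5}  ⇒ sig = (3;(1))
  {2,3,4}:  v_{2} + v_{3} + v_{4} = v_{6} + v_{7}  ⇒ sig = (3;(1,1))
  {5,6,7}:  v_{5} + v_{6} + v_{7} = v_{3} + v_{8}  ⇒ sig = (3;(1,1))
  {2,3,5}:  v_{2} + v_{3} + v_{5} = 2·v_{8} + v_{11}  ⇒ sig = (3;(1,2))
  {2,4,9,11}:  v_{2} + v_{4} + v_{9} + v_{11} = 0  ⇒ sig = (4;())
  {6,7,9,11}:  v_{6} + v_{7} + v_{9} + v_{11} = v_{3}  ⇒ sig = (4;(1))
  {6,7,8,11}:  v_{6} + v_{7} + v_{8} + v_{11} = v_{2} + 2·v_{3}  ⇒ sig = (4;(1,2))

Signatures (|P|; sorted positive RHS coefficients), sorted:
    (2;())
    (2;())
    (2;(1))
    (2;(1))
    (2;(1))
    (2;(1,1))
    (2;(1,1,1))
    (2;(1,1,1))
    (2;(1,1,1))
    (2;(1,1,1,2))
    (2;(1,1,1,2))
    (2;(1,1,2))
    (2;(1,1,2,2))
    (2;(1,1,2,3))
    (2;(1,1,2,3))
    (2;(1,2,2,3))
    (3;(1))
    (3;(1))
    (3;(1,1))
    (3;(1,1))
    (3;(1,2))
    (4;())
    (4;(1))
    (4;(1,2))
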